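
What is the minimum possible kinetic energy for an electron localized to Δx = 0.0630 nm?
2.400 eV

Localizing a particle requires giving it sufficient momentum uncertainty:

1. From uncertainty principle: Δp ≥ ℏ/(2Δx)
   Δp_min = (1.055e-34 J·s) / (2 × 6.300e-11 m)
   Δp_min = 8.370e-25 kg·m/s

2. This momentum uncertainty corresponds to kinetic energy:
   KE ≈ (Δp)²/(2m) = (8.370e-25)²/(2 × 9.109e-31 kg)
   KE = 3.845e-19 J = 2.400 eV

Tighter localization requires more energy.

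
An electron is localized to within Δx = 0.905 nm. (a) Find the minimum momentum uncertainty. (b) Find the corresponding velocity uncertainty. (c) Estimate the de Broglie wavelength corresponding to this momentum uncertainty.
(a) Δp_min = 5.826 × 10^-26 kg·m/s
(b) Δv_min = 63.960 km/s
(c) λ_dB = 11.373 nm

Step-by-step:

(a) From the uncertainty principle:
Δp_min = ℏ/(2Δx) = (1.055e-34 J·s)/(2 × 9.050e-10 m) = 5.826e-26 kg·m/s

(b) The velocity uncertainty:
Δv = Δp/m = (5.826e-26 kg·m/s)/(9.109e-31 kg) = 6.396e+04 m/s = 63.960 km/s

(c) The de Broglie wavelength for this momentum:
λ = h/p = (6.626e-34 J·s)/(5.826e-26 kg·m/s) = 1.137e-08 m = 11.373 nm

Note: The de Broglie wavelength is comparable to the localization size, as expected from wave-particle duality.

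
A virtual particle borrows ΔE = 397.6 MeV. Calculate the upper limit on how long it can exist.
8.277 × 10^-25 s

Using the energy-time uncertainty principle:
ΔEΔt ≥ ℏ/2

For a virtual particle borrowing energy ΔE, the maximum lifetime is:
Δt_max = ℏ/(2ΔE)

Converting energy:
ΔE = 397.6 MeV = 6.370e-11 J

Δt_max = (1.055e-34 J·s) / (2 × 6.370e-11 J)
Δt_max = 8.277e-25 s = 8.277 × 10^-25 s

Virtual particles with higher borrowed energy exist for shorter times.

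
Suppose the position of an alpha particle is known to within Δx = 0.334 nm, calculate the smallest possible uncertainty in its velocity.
23.759 m/s

Using the Heisenberg uncertainty principle and Δp = mΔv:
ΔxΔp ≥ ℏ/2
Δx(mΔv) ≥ ℏ/2

The minimum uncertainty in velocity is:
Δv_min = ℏ/(2mΔx)
Δv_min = (1.055e-34 J·s) / (2 × 6.645e-27 kg × 3.340e-10 m)
Δv_min = 2.376e+01 m/s = 23.759 m/s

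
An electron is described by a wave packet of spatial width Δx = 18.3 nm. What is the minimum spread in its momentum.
2.881 × 10^-27 kg·m/s

For a wave packet, the spatial width Δx and momentum spread Δp are related by the uncertainty principle:
ΔxΔp ≥ ℏ/2

The minimum momentum spread is:
Δp_min = ℏ/(2Δx)
Δp_min = (1.055e-34 J·s) / (2 × 1.830e-08 m)
Δp_min = 2.881e-27 kg·m/s

A wave packet cannot have both a well-defined position and well-defined momentum.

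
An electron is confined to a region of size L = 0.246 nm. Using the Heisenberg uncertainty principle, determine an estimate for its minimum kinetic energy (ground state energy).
157.396 meV

Using the uncertainty principle to estimate ground state energy:

1. The position uncertainty is approximately the confinement size:
   Δx ≈ L = 2.460e-10 m

2. From ΔxΔp ≥ ℏ/2, the minimum momentum uncertainty is:
   Δp ≈ ℏ/(2L) = 2.143e-25 kg·m/s

3. The kinetic energy is approximately:
   KE ≈ (Δp)²/(2m) = (2.143e-25)²/(2 × 9.109e-31 kg)
   KE ≈ 2.522e-20 J = 157.396 meV

This is an order-of-magnitude estimate of the ground state energy.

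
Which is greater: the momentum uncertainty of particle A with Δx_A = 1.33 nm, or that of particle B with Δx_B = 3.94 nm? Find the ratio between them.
Particle A has the larger minimum momentum uncertainty, by a factor of 2.96.

For each particle, the minimum momentum uncertainty is Δp_min = ℏ/(2Δx):

Particle A: Δp_A = ℏ/(2×1.330e-09 m) = 3.965e-26 kg·m/s
Particle B: Δp_B = ℏ/(2×3.940e-09 m) = 1.338e-26 kg·m/s

Ratio: Δp_A/Δp_B = 2.96

Since Δp_min ∝ 1/Δx, the particle with smaller position uncertainty (A) has larger momentum uncertainty.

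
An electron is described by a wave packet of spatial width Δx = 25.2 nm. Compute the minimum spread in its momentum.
2.092 × 10^-27 kg·m/s

For a wave packet, the spatial width Δx and momentum spread Δp are related by the uncertainty principle:
ΔxΔp ≥ ℏ/2

The minimum momentum spread is:
Δp_min = ℏ/(2Δx)
Δp_min = (1.055e-34 J·s) / (2 × 2.520e-08 m)
Δp_min = 2.092e-27 kg·m/s

A wave packet cannot have both a well-defined position and well-defined momentum.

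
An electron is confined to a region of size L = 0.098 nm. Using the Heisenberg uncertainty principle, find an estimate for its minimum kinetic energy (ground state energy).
991.770 meV

Using the uncertainty principle to estimate ground state energy:

1. The position uncertainty is approximately the confinement size:
   Δx ≈ L = 9.800e-11 m

2. From ΔxΔp ≥ ℏ/2, the minimum momentum uncertainty is:
   Δp ≈ ℏ/(2L) = 5.380e-25 kg·m/s

3. The kinetic energy is approximately:
   KE ≈ (Δp)²/(2m) = (5.380e-25)²/(2 × 9.109e-31 kg)
   KE ≈ 1.589e-19 J = 991.770 meV

This is an order-of-magnitude estimate of the ground state energy.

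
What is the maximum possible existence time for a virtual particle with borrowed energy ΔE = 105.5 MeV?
3.119 ys

Using the energy-time uncertainty principle:
ΔEΔt ≥ ℏ/2

For a virtual particle borrowing energy ΔE, the maximum lifetime is:
Δt_max = ℏ/(2ΔE)

Converting energy:
ΔE = 105.5 MeV = 1.690e-11 J

Δt_max = (1.055e-34 J·s) / (2 × 1.690e-11 J)
Δt_max = 3.119e-24 s = 3.119 ys

Virtual particles with higher borrowed energy exist for shorter times.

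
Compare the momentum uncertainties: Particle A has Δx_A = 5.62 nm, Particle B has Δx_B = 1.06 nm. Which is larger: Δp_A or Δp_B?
Particle B has the larger minimum momentum uncertainty, by a factor of 5.30.

For each particle, the minimum momentum uncertainty is Δp_min = ℏ/(2Δx):

Particle A: Δp_A = ℏ/(2×5.620e-09 m) = 9.382e-27 kg·m/s
Particle B: Δp_B = ℏ/(2×1.060e-09 m) = 4.974e-26 kg·m/s

Ratio: Δp_B/Δp_A = 5.30

Since Δp_min ∝ 1/Δx, the particle with smaller position uncertainty (B) has larger momentum uncertainty.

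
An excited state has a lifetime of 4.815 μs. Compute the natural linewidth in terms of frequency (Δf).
16.527 kHz

Using the energy-time uncertainty principle and E = hf:
ΔEΔt ≥ ℏ/2
hΔf·Δt ≥ ℏ/2

The minimum frequency uncertainty is:
Δf = ℏ/(2hτ) = 1/(4πτ)
Δf = 1/(4π × 4.815e-06 s)
Δf = 1.653e+04 Hz = 16.527 kHz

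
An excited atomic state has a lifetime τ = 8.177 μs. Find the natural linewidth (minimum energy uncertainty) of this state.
40.248 peV

Using the energy-time uncertainty principle:
ΔEΔt ≥ ℏ/2

The lifetime τ represents the time uncertainty Δt.
The natural linewidth (minimum energy uncertainty) is:

ΔE = ℏ/(2τ)
ΔE = (1.055e-34 J·s) / (2 × 8.177e-06 s)
ΔE = 6.448e-30 J = 40.248 peV

This natural linewidth limits the precision of spectroscopic measurements.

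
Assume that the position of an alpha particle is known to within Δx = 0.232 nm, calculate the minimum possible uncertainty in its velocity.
34.205 m/s

Using the Heisenberg uncertainty principle and Δp = mΔv:
ΔxΔp ≥ ℏ/2
Δx(mΔv) ≥ ℏ/2

The minimum uncertainty in velocity is:
Δv_min = ℏ/(2mΔx)
Δv_min = (1.055e-34 J·s) / (2 × 6.645e-27 kg × 2.320e-10 m)
Δv_min = 3.420e+01 m/s = 34.205 m/s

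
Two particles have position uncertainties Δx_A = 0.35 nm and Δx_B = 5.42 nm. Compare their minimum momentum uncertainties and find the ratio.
Particle A has the larger minimum momentum uncertainty, by a factor of 15.49.

For each particle, the minimum momentum uncertainty is Δp_min = ℏ/(2Δx):

Particle A: Δp_A = ℏ/(2×3.500e-10 m) = 1.507e-25 kg·m/s
Particle B: Δp_B = ℏ/(2×5.420e-09 m) = 9.729e-27 kg·m/s

Ratio: Δp_A/Δp_B = 15.49

Since Δp_min ∝ 1/Δx, the particle with smaller position uncertainty (A) has larger momentum uncertainty.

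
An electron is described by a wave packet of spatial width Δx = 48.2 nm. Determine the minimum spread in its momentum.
1.094 × 10^-27 kg·m/s

For a wave packet, the spatial width Δx and momentum spread Δp are related by the uncertainty principle:
ΔxΔp ≥ ℏ/2

The minimum momentum spread is:
Δp_min = ℏ/(2Δx)
Δp_min = (1.055e-34 J·s) / (2 × 4.820e-08 m)
Δp_min = 1.094e-27 kg·m/s

A wave packet cannot have both a well-defined position and well-defined momentum.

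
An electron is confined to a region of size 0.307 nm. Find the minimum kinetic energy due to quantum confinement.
101.062 meV

Using the uncertainty principle:

1. Position uncertainty: Δx ≈ 3.070e-10 m
2. Minimum momentum uncertainty: Δp = ℏ/(2Δx) = 1.718e-25 kg·m/s
3. Minimum kinetic energy:
   KE = (Δp)²/(2m) = (1.718e-25)²/(2 × 9.109e-31 kg)
   KE = 1.619e-20 J = 101.062 meV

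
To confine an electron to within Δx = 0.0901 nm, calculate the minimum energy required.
1.173 eV

Localizing a particle requires giving it sufficient momentum uncertainty:

1. From uncertainty principle: Δp ≥ ℏ/(2Δx)
   Δp_min = (1.055e-34 J·s) / (2 × 9.010e-11 m)
   Δp_min = 5.852e-25 kg·m/s

2. This momentum uncertainty corresponds to kinetic energy:
   KE ≈ (Δp)²/(2m) = (5.852e-25)²/(2 × 9.109e-31 kg)
   KE = 1.880e-19 J = 1.173 eV

Tighter localization requires more energy.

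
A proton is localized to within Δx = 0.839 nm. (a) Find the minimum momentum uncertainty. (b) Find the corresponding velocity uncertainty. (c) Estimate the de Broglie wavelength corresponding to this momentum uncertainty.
(a) Δp_min = 6.285 × 10^-26 kg·m/s
(b) Δv_min = 37.574 m/s
(c) λ_dB = 10.543 nm

Step-by-step:

(a) From the uncertainty principle:
Δp_min = ℏ/(2Δx) = (1.055e-34 J·s)/(2 × 8.390e-10 m) = 6.285e-26 kg·m/s

(b) The velocity uncertainty:
Δv = Δp/m = (6.285e-26 kg·m/s)/(1.673e-27 kg) = 3.757e+01 m/s = 37.574 m/s

(c) The de Broglie wavelength for this momentum:
λ = h/p = (6.626e-34 J·s)/(6.285e-26 kg·m/s) = 1.054e-08 m = 10.543 nm

Note: The de Broglie wavelength is comparable to the localization size, as expected from wave-particle duality.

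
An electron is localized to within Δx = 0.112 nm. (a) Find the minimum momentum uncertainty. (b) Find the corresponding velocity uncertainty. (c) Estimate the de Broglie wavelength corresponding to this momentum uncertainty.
(a) Δp_min = 4.708 × 10^-25 kg·m/s
(b) Δv_min = 516.820 km/s
(c) λ_dB = 1.407 nm

Step-by-step:

(a) From the uncertainty principle:
Δp_min = ℏ/(2Δx) = (1.055e-34 J·s)/(2 × 1.120e-10 m) = 4.708e-25 kg·m/s

(b) The velocity uncertainty:
Δv = Δp/m = (4.708e-25 kg·m/s)/(9.109e-31 kg) = 5.168e+05 m/s = 516.820 km/s

(c) The de Broglie wavelength for this momentum:
λ = h/p = (6.626e-34 J·s)/(4.708e-25 kg·m/s) = 1.407e-09 m = 1.407 nm

Note: The de Broglie wavelength is comparable to the localization size, as expected from wave-particle duality.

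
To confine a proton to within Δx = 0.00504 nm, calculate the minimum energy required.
204.218 meV

Localizing a particle requires giving it sufficient momentum uncertainty:

1. From uncertainty principle: Δp ≥ ℏ/(2Δx)
   Δp_min = (1.055e-34 J·s) / (2 × 5.040e-12 m)
   Δp_min = 1.046e-23 kg·m/s

2. This momentum uncertainty corresponds to kinetic energy:
   KE ≈ (Δp)²/(2m) = (1.046e-23)²/(2 × 1.673e-27 kg)
   KE = 3.272e-20 J = 204.218 meV

Tighter localization requires more energy.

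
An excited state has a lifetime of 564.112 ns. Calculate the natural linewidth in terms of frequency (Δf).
141.067 kHz

Using the energy-time uncertainty principle and E = hf:
ΔEΔt ≥ ℏ/2
hΔf·Δt ≥ ℏ/2

The minimum frequency uncertainty is:
Δf = ℏ/(2hτ) = 1/(4πτ)
Δf = 1/(4π × 5.641e-07 s)
Δf = 1.411e+05 Hz = 141.067 kHz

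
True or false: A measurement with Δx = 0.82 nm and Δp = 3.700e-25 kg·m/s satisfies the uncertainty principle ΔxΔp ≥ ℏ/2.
Yes, it satisfies the uncertainty principle.

Calculate the product ΔxΔp:
ΔxΔp = (8.200e-10 m) × (3.700e-25 kg·m/s)
ΔxΔp = 3.034e-34 J·s

Compare to the minimum allowed value ℏ/2:
ℏ/2 = 5.273e-35 J·s

Since ΔxΔp = 3.034e-34 J·s ≥ 5.273e-35 J·s = ℏ/2,
the measurement satisfies the uncertainty principle.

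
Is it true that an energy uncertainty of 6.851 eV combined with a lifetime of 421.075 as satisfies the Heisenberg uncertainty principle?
Yes, it satisfies the uncertainty relation.

Calculate the product ΔEΔt:
ΔE = 6.851 eV = 1.098e-18 J
ΔEΔt = (1.098e-18 J) × (4.211e-16 s)
ΔEΔt = 4.622e-34 J·s

Compare to the minimum allowed value ℏ/2:
ℏ/2 = 5.273e-35 J·s

Since ΔEΔt = 4.622e-34 J·s ≥ 5.273e-35 J·s = ℏ/2,
this satisfies the uncertainty relation.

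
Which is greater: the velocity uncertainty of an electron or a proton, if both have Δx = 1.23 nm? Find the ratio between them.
The electron has the larger minimum velocity uncertainty, by a ratio of 1836.2.

For both particles, Δp_min = ℏ/(2Δx) = 4.287e-26 kg·m/s (same for both).

The velocity uncertainty is Δv = Δp/m:
- electron: Δv = 4.287e-26 / 9.109e-31 = 4.706e+04 m/s = 47.060 km/s
- proton: Δv = 4.287e-26 / 1.673e-27 = 2.563e+01 m/s = 25.630 m/s

Ratio: 4.706e+04 / 2.563e+01 = 1836.2

The lighter particle has larger velocity uncertainty because Δv ∝ 1/m.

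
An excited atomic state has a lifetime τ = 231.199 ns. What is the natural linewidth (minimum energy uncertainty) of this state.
1.423 neV

Using the energy-time uncertainty principle:
ΔEΔt ≥ ℏ/2

The lifetime τ represents the time uncertainty Δt.
The natural linewidth (minimum energy uncertainty) is:

ΔE = ℏ/(2τ)
ΔE = (1.055e-34 J·s) / (2 × 2.312e-07 s)
ΔE = 2.281e-28 J = 1.423 neV

This natural linewidth limits the precision of spectroscopic measurements.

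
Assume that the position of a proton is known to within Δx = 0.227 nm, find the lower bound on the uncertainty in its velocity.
138.875 m/s

Using the Heisenberg uncertainty principle and Δp = mΔv:
ΔxΔp ≥ ℏ/2
Δx(mΔv) ≥ ℏ/2

The minimum uncertainty in velocity is:
Δv_min = ℏ/(2mΔx)
Δv_min = (1.055e-34 J·s) / (2 × 1.673e-27 kg × 2.270e-10 m)
Δv_min = 1.389e+02 m/s = 138.875 m/s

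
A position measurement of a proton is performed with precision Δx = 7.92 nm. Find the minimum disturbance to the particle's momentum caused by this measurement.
6.658 × 10^-27 kg·m/s

The uncertainty principle implies that measuring position disturbs momentum:
ΔxΔp ≥ ℏ/2

When we measure position with precision Δx, we necessarily introduce a momentum uncertainty:
Δp ≥ ℏ/(2Δx)
Δp_min = (1.055e-34 J·s) / (2 × 7.920e-09 m)
Δp_min = 6.658e-27 kg·m/s

The more precisely we measure position, the greater the momentum disturbance.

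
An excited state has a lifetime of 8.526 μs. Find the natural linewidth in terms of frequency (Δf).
9.334 kHz

Using the energy-time uncertainty principle and E = hf:
ΔEΔt ≥ ℏ/2
hΔf·Δt ≥ ℏ/2

The minimum frequency uncertainty is:
Δf = ℏ/(2hτ) = 1/(4πτ)
Δf = 1/(4π × 8.526e-06 s)
Δf = 9.334e+03 Hz = 9.334 kHz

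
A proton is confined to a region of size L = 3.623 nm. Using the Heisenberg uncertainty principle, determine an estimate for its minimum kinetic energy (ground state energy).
395.201 neV

Using the uncertainty principle to estimate ground state energy:

1. The position uncertainty is approximately the confinement size:
   Δx ≈ L = 3.623e-09 m

2. From ΔxΔp ≥ ℏ/2, the minimum momentum uncertainty is:
   Δp ≈ ℏ/(2L) = 1.455e-26 kg·m/s

3. The kinetic energy is approximately:
   KE ≈ (Δp)²/(2m) = (1.455e-26)²/(2 × 1.673e-27 kg)
   KE ≈ 6.332e-26 J = 395.201 neV

This is an order-of-magnitude estimate of the ground state energy.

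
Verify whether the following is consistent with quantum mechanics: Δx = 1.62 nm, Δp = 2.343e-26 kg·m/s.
No, it violates the uncertainty principle (impossible measurement).

Calculate the product ΔxΔp:
ΔxΔp = (1.620e-09 m) × (2.343e-26 kg·m/s)
ΔxΔp = 3.796e-35 J·s

Compare to the minimum allowed value ℏ/2:
ℏ/2 = 5.273e-35 J·s

Since ΔxΔp = 3.796e-35 J·s < 5.273e-35 J·s = ℏ/2,
the measurement violates the uncertainty principle.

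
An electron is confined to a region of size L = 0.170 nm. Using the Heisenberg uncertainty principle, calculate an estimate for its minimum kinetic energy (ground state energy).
329.583 meV

Using the uncertainty principle to estimate ground state energy:

1. The position uncertainty is approximately the confinement size:
   Δx ≈ L = 1.700e-10 m

2. From ΔxΔp ≥ ℏ/2, the minimum momentum uncertainty is:
   Δp ≈ ℏ/(2L) = 3.102e-25 kg·m/s

3. The kinetic energy is approximately:
   KE ≈ (Δp)²/(2m) = (3.102e-25)²/(2 × 9.109e-31 kg)
   KE ≈ 5.281e-20 J = 329.583 meV

This is an order-of-magnitude estimate of the ground state energy.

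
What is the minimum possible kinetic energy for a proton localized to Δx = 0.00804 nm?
80.249 meV

Localizing a particle requires giving it sufficient momentum uncertainty:

1. From uncertainty principle: Δp ≥ ℏ/(2Δx)
   Δp_min = (1.055e-34 J·s) / (2 × 8.040e-12 m)
   Δp_min = 6.558e-24 kg·m/s

2. This momentum uncertainty corresponds to kinetic energy:
   KE ≈ (Δp)²/(2m) = (6.558e-24)²/(2 × 1.673e-27 kg)
   KE = 1.286e-20 J = 80.249 meV

Tighter localization requires more energy.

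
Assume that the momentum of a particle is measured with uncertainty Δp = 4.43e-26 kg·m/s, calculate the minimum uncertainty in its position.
1.190 nm

Using the Heisenberg uncertainty principle:
ΔxΔp ≥ ℏ/2

The minimum uncertainty in position is:
Δx_min = ℏ/(2Δp)
Δx_min = (1.055e-34 J·s) / (2 × 4.430e-26 kg·m/s)
Δx_min = 1.190e-09 m = 1.190 nm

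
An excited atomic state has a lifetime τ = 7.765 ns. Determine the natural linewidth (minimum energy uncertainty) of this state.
42.383 neV

Using the energy-time uncertainty principle:
ΔEΔt ≥ ℏ/2

The lifetime τ represents the time uncertainty Δt.
The natural linewidth (minimum energy uncertainty) is:

ΔE = ℏ/(2τ)
ΔE = (1.055e-34 J·s) / (2 × 7.765e-09 s)
ΔE = 6.791e-27 J = 42.383 neV

This natural linewidth limits the precision of spectroscopic measurements.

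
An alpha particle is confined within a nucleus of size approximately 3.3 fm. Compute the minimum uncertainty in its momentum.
1.598 × 10^-20 kg·m/s

Using the Heisenberg uncertainty principle:
ΔxΔp ≥ ℏ/2

With Δx ≈ L = 3.300e-15 m (the confinement size):
Δp_min = ℏ/(2Δx)
Δp_min = (1.055e-34 J·s) / (2 × 3.300e-15 m)
Δp_min = 1.598e-20 kg·m/s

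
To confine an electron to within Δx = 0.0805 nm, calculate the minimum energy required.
1.470 eV

Localizing a particle requires giving it sufficient momentum uncertainty:

1. From uncertainty principle: Δp ≥ ℏ/(2Δx)
   Δp_min = (1.055e-34 J·s) / (2 × 8.050e-11 m)
   Δp_min = 6.550e-25 kg·m/s

2. This momentum uncertainty corresponds to kinetic energy:
   KE ≈ (Δp)²/(2m) = (6.550e-25)²/(2 × 9.109e-31 kg)
   KE = 2.355e-19 J = 1.470 eV

Tighter localization requires more energy.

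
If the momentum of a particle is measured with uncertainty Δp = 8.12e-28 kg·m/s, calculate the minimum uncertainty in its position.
64.937 nm

Using the Heisenberg uncertainty principle:
ΔxΔp ≥ ℏ/2

The minimum uncertainty in position is:
Δx_min = ℏ/(2Δp)
Δx_min = (1.055e-34 J·s) / (2 × 8.120e-28 kg·m/s)
Δx_min = 6.494e-08 m = 64.937 nm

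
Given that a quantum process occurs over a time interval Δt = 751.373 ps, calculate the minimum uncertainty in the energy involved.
438.006 neV

Using the energy-time uncertainty principle:
ΔEΔt ≥ ℏ/2

The minimum uncertainty in energy is:
ΔE_min = ℏ/(2Δt)
ΔE_min = (1.055e-34 J·s) / (2 × 7.514e-10 s)
ΔE_min = 7.018e-26 J = 438.006 neV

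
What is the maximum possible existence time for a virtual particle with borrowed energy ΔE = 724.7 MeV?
4.541 × 10^-25 s

Using the energy-time uncertainty principle:
ΔEΔt ≥ ℏ/2

For a virtual particle borrowing energy ΔE, the maximum lifetime is:
Δt_max = ℏ/(2ΔE)

Converting energy:
ΔE = 724.7 MeV = 1.161e-10 J

Δt_max = (1.055e-34 J·s) / (2 × 1.161e-10 J)
Δt_max = 4.541e-25 s = 4.541 × 10^-25 s

Virtual particles with higher borrowed energy exist for shorter times.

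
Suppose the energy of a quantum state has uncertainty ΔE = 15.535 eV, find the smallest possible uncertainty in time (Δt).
21.185 as

Using the energy-time uncertainty principle:
ΔEΔt ≥ ℏ/2

The minimum uncertainty in time is:
Δt_min = ℏ/(2ΔE)
Δt_min = (1.055e-34 J·s) / (2 × 2.489e-18 J)
Δt_min = 2.118e-17 s = 21.185 as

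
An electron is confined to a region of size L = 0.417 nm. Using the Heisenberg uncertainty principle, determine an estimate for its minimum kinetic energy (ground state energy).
54.776 meV

Using the uncertainty principle to estimate ground state energy:

1. The position uncertainty is approximately the confinement size:
   Δx ≈ L = 4.170e-10 m

2. From ΔxΔp ≥ ℏ/2, the minimum momentum uncertainty is:
   Δp ≈ ℏ/(2L) = 1.264e-25 kg·m/s

3. The kinetic energy is approximately:
   KE ≈ (Δp)²/(2m) = (1.264e-25)²/(2 × 9.109e-31 kg)
   KE ≈ 8.776e-21 J = 54.776 meV

This is an order-of-magnitude estimate of the ground state energy.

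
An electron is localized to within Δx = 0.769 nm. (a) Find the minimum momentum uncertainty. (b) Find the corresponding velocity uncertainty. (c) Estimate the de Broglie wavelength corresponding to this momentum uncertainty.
(a) Δp_min = 6.857 × 10^-26 kg·m/s
(b) Δv_min = 75.272 km/s
(c) λ_dB = 9.664 nm

Step-by-step:

(a) From the uncertainty principle:
Δp_min = ℏ/(2Δx) = (1.055e-34 J·s)/(2 × 7.690e-10 m) = 6.857e-26 kg·m/s

(b) The velocity uncertainty:
Δv = Δp/m = (6.857e-26 kg·m/s)/(9.109e-31 kg) = 7.527e+04 m/s = 75.272 km/s

(c) The de Broglie wavelength for this momentum:
λ = h/p = (6.626e-34 J·s)/(6.857e-26 kg·m/s) = 9.664e-09 m = 9.664 nm

Note: The de Broglie wavelength is comparable to the localization size, as expected from wave-particle duality.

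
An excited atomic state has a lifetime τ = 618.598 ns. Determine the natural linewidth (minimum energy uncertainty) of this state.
532.019 peV

Using the energy-time uncertainty principle:
ΔEΔt ≥ ℏ/2

The lifetime τ represents the time uncertainty Δt.
The natural linewidth (minimum energy uncertainty) is:

ΔE = ℏ/(2τ)
ΔE = (1.055e-34 J·s) / (2 × 6.186e-07 s)
ΔE = 8.524e-29 J = 532.019 peV

This natural linewidth limits the precision of spectroscopic measurements.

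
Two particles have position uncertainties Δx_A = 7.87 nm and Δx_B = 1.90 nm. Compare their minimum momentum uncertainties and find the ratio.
Particle B has the larger minimum momentum uncertainty, by a factor of 4.14.

For each particle, the minimum momentum uncertainty is Δp_min = ℏ/(2Δx):

Particle A: Δp_A = ℏ/(2×7.870e-09 m) = 6.700e-27 kg·m/s
Particle B: Δp_B = ℏ/(2×1.900e-09 m) = 2.775e-26 kg·m/s

Ratio: Δp_B/Δp_A = 4.14

Since Δp_min ∝ 1/Δx, the particle with smaller position uncertainty (B) has larger momentum uncertainty.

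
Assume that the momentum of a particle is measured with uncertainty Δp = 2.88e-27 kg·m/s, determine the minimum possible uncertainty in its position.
18.309 nm

Using the Heisenberg uncertainty principle:
ΔxΔp ≥ ℏ/2

The minimum uncertainty in position is:
Δx_min = ℏ/(2Δp)
Δx_min = (1.055e-34 J·s) / (2 × 2.880e-27 kg·m/s)
Δx_min = 1.831e-08 m = 18.309 nm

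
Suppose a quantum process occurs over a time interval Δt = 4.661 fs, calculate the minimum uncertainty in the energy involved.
70.608 meV

Using the energy-time uncertainty principle:
ΔEΔt ≥ ℏ/2

The minimum uncertainty in energy is:
ΔE_min = ℏ/(2Δt)
ΔE_min = (1.055e-34 J·s) / (2 × 4.661e-15 s)
ΔE_min = 1.131e-20 J = 70.608 meV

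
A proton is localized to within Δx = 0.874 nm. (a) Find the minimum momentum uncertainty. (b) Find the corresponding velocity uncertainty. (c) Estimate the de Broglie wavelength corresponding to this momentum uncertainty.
(a) Δp_min = 6.033 × 10^-26 kg·m/s
(b) Δv_min = 36.069 m/s
(c) λ_dB = 10.983 nm

Step-by-step:

(a) From the uncertainty principle:
Δp_min = ℏ/(2Δx) = (1.055e-34 J·s)/(2 × 8.740e-10 m) = 6.033e-26 kg·m/s

(b) The velocity uncertainty:
Δv = Δp/m = (6.033e-26 kg·m/s)/(1.673e-27 kg) = 3.607e+01 m/s = 36.069 m/s

(c) The de Broglie wavelength for this momentum:
λ = h/p = (6.626e-34 J·s)/(6.033e-26 kg·m/s) = 1.098e-08 m = 10.983 nm

Note: The de Broglie wavelength is comparable to the localization size, as expected from wave-particle duality.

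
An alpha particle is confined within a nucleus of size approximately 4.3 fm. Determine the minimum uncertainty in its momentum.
1.226 × 10^-20 kg·m/s

Using the Heisenberg uncertainty principle:
ΔxΔp ≥ ℏ/2

With Δx ≈ L = 4.300e-15 m (the confinement size):
Δp_min = ℏ/(2Δx)
Δp_min = (1.055e-34 J·s) / (2 × 4.300e-15 m)
Δp_min = 1.226e-20 kg·m/s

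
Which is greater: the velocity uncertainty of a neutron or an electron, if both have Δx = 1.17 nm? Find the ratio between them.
The electron has the larger minimum velocity uncertainty, by a ratio of 1838.7.

For both particles, Δp_min = ℏ/(2Δx) = 4.507e-26 kg·m/s (same for both).

The velocity uncertainty is Δv = Δp/m:
- neutron: Δv = 4.507e-26 / 1.675e-27 = 2.691e+01 m/s = 26.907 m/s
- electron: Δv = 4.507e-26 / 9.109e-31 = 4.947e+04 m/s = 49.473 km/s

Ratio: 4.947e+04 / 2.691e+01 = 1838.7

The lighter particle has larger velocity uncertainty because Δv ∝ 1/m.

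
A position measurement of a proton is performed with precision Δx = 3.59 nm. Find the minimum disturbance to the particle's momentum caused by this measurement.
1.469 × 10^-26 kg·m/s

The uncertainty principle implies that measuring position disturbs momentum:
ΔxΔp ≥ ℏ/2

When we measure position with precision Δx, we necessarily introduce a momentum uncertainty:
Δp ≥ ℏ/(2Δx)
Δp_min = (1.055e-34 J·s) / (2 × 3.590e-09 m)
Δp_min = 1.469e-26 kg·m/s

The more precisely we measure position, the greater the momentum disturbance.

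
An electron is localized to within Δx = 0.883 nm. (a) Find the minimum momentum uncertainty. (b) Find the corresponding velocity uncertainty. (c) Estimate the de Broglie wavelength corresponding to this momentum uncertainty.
(a) Δp_min = 5.972 × 10^-26 kg·m/s
(b) Δv_min = 65.554 km/s
(c) λ_dB = 11.096 nm

Step-by-step:

(a) From the uncertainty principle:
Δp_min = ℏ/(2Δx) = (1.055e-34 J·s)/(2 × 8.830e-10 m) = 5.972e-26 kg·m/s

(b) The velocity uncertainty:
Δv = Δp/m = (5.972e-26 kg·m/s)/(9.109e-31 kg) = 6.555e+04 m/s = 65.554 km/s

(c) The de Broglie wavelength for this momentum:
λ = h/p = (6.626e-34 J·s)/(5.972e-26 kg·m/s) = 1.110e-08 m = 11.096 nm

Note: The de Broglie wavelength is comparable to the localization size, as expected from wave-particle duality.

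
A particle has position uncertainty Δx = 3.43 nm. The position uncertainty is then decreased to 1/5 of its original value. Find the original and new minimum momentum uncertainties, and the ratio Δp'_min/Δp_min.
Original Δp_min = 1.537 × 10^-26 kg·m/s; new Δp'_min = 7.686 × 10^-26 kg·m/s; ratio Δp'_min/Δp_min = 5.

From the uncertainty principle ΔxΔp ≥ ℏ/2, the minimum momentum uncertainty is Δp_min = ℏ/(2Δx).

Original (Δx = 3.43 nm = 3.430e-09 m):
Δp_min = (1.055e-34 J·s)/(2 × 3.430e-09 m) = 1.537e-26 kg·m/s

When Δx → (1/5)Δx:
Δp'_min = ℏ/(2 × (1/5)Δx) = 5 × ℏ/(2Δx) = 5 × Δp_min
Δp'_min = 5 × 1.537e-26 kg·m/s = 7.686e-26 kg·m/s

Since Δp_min ∝ 1/Δx, when Δx is decreased to 1/5 of its original value, Δp_min increases to 5 times its original value.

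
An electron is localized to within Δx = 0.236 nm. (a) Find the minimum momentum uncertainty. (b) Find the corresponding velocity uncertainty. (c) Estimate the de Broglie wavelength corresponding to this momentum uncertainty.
(a) Δp_min = 2.234 × 10^-25 kg·m/s
(b) Δv_min = 245.270 km/s
(c) λ_dB = 2.966 nm

Step-by-step:

(a) From the uncertainty principle:
Δp_min = ℏ/(2Δx) = (1.055e-34 J·s)/(2 × 2.360e-10 m) = 2.234e-25 kg·m/s

(b) The velocity uncertainty:
Δv = Δp/m = (2.234e-25 kg·m/s)/(9.109e-31 kg) = 2.453e+05 m/s = 245.270 km/s

(c) The de Broglie wavelength for this momentum:
λ = h/p = (6.626e-34 J·s)/(2.234e-25 kg·m/s) = 2.966e-09 m = 2.966 nm

Note: The de Broglie wavelength is comparable to the localization size, as expected from wave-particle duality.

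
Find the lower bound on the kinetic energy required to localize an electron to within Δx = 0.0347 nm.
7.911 eV

Localizing a particle requires giving it sufficient momentum uncertainty:

1. From uncertainty principle: Δp ≥ ℏ/(2Δx)
   Δp_min = (1.055e-34 J·s) / (2 × 3.470e-11 m)
   Δp_min = 1.520e-24 kg·m/s

2. This momentum uncertainty corresponds to kinetic energy:
   KE ≈ (Δp)²/(2m) = (1.520e-24)²/(2 × 9.109e-31 kg)
   KE = 1.267e-18 J = 7.911 eV

Tighter localization requires more energy.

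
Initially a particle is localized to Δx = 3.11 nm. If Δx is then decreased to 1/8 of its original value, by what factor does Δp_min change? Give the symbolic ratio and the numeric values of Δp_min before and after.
Original Δp_min = 1.695 × 10^-26 kg·m/s; new Δp'_min = 1.356 × 10^-25 kg·m/s; ratio Δp'_min/Δp_min = 8.

From the uncertainty principle ΔxΔp ≥ ℏ/2, the minimum momentum uncertainty is Δp_min = ℏ/(2Δx).

Original (Δx = 3.11 nm = 3.110e-09 m):
Δp_min = (1.055e-34 J·s)/(2 × 3.110e-09 m) = 1.695e-26 kg·m/s

When Δx → (1/8)Δx:
Δp'_min = ℏ/(2 × (1/8)Δx) = 8 × ℏ/(2Δx) = 8 × Δp_min
Δp'_min = 8 × 1.695e-26 kg·m/s = 1.356e-25 kg·m/s

Since Δp_min ∝ 1/Δx, when Δx is decreased to 1/8 of its original value, Δp_min increases to 8 times its original value.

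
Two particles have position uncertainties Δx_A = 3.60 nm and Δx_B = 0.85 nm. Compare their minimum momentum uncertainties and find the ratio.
Particle B has the larger minimum momentum uncertainty, by a factor of 4.24.

For each particle, the minimum momentum uncertainty is Δp_min = ℏ/(2Δx):

Particle A: Δp_A = ℏ/(2×3.600e-09 m) = 1.465e-26 kg·m/s
Particle B: Δp_B = ℏ/(2×8.500e-10 m) = 6.203e-26 kg·m/s

Ratio: Δp_B/Δp_A = 4.24

Since Δp_min ∝ 1/Δx, the particle with smaller position uncertainty (B) has larger momentum uncertainty.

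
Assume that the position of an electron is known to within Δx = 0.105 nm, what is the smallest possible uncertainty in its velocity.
551.274 km/s

Using the Heisenberg uncertainty principle and Δp = mΔv:
ΔxΔp ≥ ℏ/2
Δx(mΔv) ≥ ℏ/2

The minimum uncertainty in velocity is:
Δv_min = ℏ/(2mΔx)
Δv_min = (1.055e-34 J·s) / (2 × 9.109e-31 kg × 1.050e-10 m)
Δv_min = 5.513e+05 m/s = 551.274 km/s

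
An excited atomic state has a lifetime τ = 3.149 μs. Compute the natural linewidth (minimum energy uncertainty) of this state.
104.511 peV

Using the energy-time uncertainty principle:
ΔEΔt ≥ ℏ/2

The lifetime τ represents the time uncertainty Δt.
The natural linewidth (minimum energy uncertainty) is:

ΔE = ℏ/(2τ)
ΔE = (1.055e-34 J·s) / (2 × 3.149e-06 s)
ΔE = 1.674e-29 J = 104.511 peV

This natural linewidth limits the precision of spectroscopic measurements.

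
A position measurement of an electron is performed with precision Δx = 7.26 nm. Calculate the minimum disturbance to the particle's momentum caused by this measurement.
7.263 × 10^-27 kg·m/s

The uncertainty principle implies that measuring position disturbs momentum:
ΔxΔp ≥ ℏ/2

When we measure position with precision Δx, we necessarily introduce a momentum uncertainty:
Δp ≥ ℏ/(2Δx)
Δp_min = (1.055e-34 J·s) / (2 × 7.260e-09 m)
Δp_min = 7.263e-27 kg·m/s

The more precisely we measure position, the greater the momentum disturbance.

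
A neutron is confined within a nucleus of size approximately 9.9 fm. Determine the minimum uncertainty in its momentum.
5.326 × 10^-21 kg·m/s

Using the Heisenberg uncertainty principle:
ΔxΔp ≥ ℏ/2

With Δx ≈ L = 9.900e-15 m (the confinement size):
Δp_min = ℏ/(2Δx)
Δp_min = (1.055e-34 J·s) / (2 × 9.900e-15 m)
Δp_min = 5.326e-21 kg·m/s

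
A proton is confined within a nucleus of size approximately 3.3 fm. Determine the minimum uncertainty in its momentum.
1.598 × 10^-20 kg·m/s

Using the Heisenberg uncertainty principle:
ΔxΔp ≥ ℏ/2

With Δx ≈ L = 3.300e-15 m (the confinement size):
Δp_min = ℏ/(2Δx)
Δp_min = (1.055e-34 J·s) / (2 × 3.300e-15 m)
Δp_min = 1.598e-20 kg·m/s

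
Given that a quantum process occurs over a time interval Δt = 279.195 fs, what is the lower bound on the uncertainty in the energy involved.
1.179 meV

Using the energy-time uncertainty principle:
ΔEΔt ≥ ℏ/2

The minimum uncertainty in energy is:
ΔE_min = ℏ/(2Δt)
ΔE_min = (1.055e-34 J·s) / (2 × 2.792e-13 s)
ΔE_min = 1.889e-22 J = 1.179 meV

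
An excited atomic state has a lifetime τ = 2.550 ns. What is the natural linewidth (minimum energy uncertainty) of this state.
129.061 neV

Using the energy-time uncertainty principle:
ΔEΔt ≥ ℏ/2

The lifetime τ represents the time uncertainty Δt.
The natural linewidth (minimum energy uncertainty) is:

ΔE = ℏ/(2τ)
ΔE = (1.055e-34 J·s) / (2 × 2.550e-09 s)
ΔE = 2.068e-26 J = 129.061 neV

This natural linewidth limits the precision of spectroscopic measurements.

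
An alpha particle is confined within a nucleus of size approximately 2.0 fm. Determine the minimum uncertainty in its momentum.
2.636 × 10^-20 kg·m/s

Using the Heisenberg uncertainty principle:
ΔxΔp ≥ ℏ/2

With Δx ≈ L = 2.000e-15 m (the confinement size):
Δp_min = ℏ/(2Δx)
Δp_min = (1.055e-34 J·s) / (2 × 2.000e-15 m)
Δp_min = 2.636e-20 kg·m/s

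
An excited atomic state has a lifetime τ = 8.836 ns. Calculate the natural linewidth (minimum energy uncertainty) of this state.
37.246 neV

Using the energy-time uncertainty principle:
ΔEΔt ≥ ℏ/2

The lifetime τ represents the time uncertainty Δt.
The natural linewidth (minimum energy uncertainty) is:

ΔE = ℏ/(2τ)
ΔE = (1.055e-34 J·s) / (2 × 8.836e-09 s)
ΔE = 5.967e-27 J = 37.246 neV

This natural linewidth limits the precision of spectroscopic measurements.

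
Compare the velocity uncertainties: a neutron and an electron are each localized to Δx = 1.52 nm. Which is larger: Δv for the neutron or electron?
The electron has the larger minimum velocity uncertainty, by a ratio of 1838.7.

For both particles, Δp_min = ℏ/(2Δx) = 3.469e-26 kg·m/s (same for both).

The velocity uncertainty is Δv = Δp/m:
- neutron: Δv = 3.469e-26 / 1.675e-27 = 2.071e+01 m/s = 20.711 m/s
- electron: Δv = 3.469e-26 / 9.109e-31 = 3.808e+04 m/s = 38.081 km/s

Ratio: 3.808e+04 / 2.071e+01 = 1838.7

The lighter particle has larger velocity uncertainty because Δv ∝ 1/m.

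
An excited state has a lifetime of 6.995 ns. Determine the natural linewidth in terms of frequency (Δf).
11.376 MHz

Using the energy-time uncertainty principle and E = hf:
ΔEΔt ≥ ℏ/2
hΔf·Δt ≥ ℏ/2

The minimum frequency uncertainty is:
Δf = ℏ/(2hτ) = 1/(4πτ)
Δf = 1/(4π × 6.995e-09 s)
Δf = 1.138e+07 Hz = 11.376 MHz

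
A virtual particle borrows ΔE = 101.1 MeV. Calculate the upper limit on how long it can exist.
3.255 ys

Using the energy-time uncertainty principle:
ΔEΔt ≥ ℏ/2

For a virtual particle borrowing energy ΔE, the maximum lifetime is:
Δt_max = ℏ/(2ΔE)

Converting energy:
ΔE = 101.1 MeV = 1.620e-11 J

Δt_max = (1.055e-34 J·s) / (2 × 1.620e-11 J)
Δt_max = 3.255e-24 s = 3.255 ys

Virtual particles with higher borrowed energy exist for shorter times.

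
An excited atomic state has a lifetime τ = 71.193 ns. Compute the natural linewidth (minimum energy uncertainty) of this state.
4.623 neV

Using the energy-time uncertainty principle:
ΔEΔt ≥ ℏ/2

The lifetime τ represents the time uncertainty Δt.
The natural linewidth (minimum energy uncertainty) is:

ΔE = ℏ/(2τ)
ΔE = (1.055e-34 J·s) / (2 × 7.119e-08 s)
ΔE = 7.406e-28 J = 4.623 neV

This natural linewidth limits the precision of spectroscopic measurements.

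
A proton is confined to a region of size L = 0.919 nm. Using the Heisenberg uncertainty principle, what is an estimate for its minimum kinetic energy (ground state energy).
6.142 μeV

Using the uncertainty principle to estimate ground state energy:

1. The position uncertainty is approximately the confinement size:
   Δx ≈ L = 9.190e-10 m

2. From ΔxΔp ≥ ℏ/2, the minimum momentum uncertainty is:
   Δp ≈ ℏ/(2L) = 5.738e-26 kg·m/s

3. The kinetic energy is approximately:
   KE ≈ (Δp)²/(2m) = (5.738e-26)²/(2 × 1.673e-27 kg)
   KE ≈ 9.841e-25 J = 6.142 μeV

This is an order-of-magnitude estimate of the ground state energy.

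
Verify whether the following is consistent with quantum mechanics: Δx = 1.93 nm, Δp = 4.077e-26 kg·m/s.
Yes, it satisfies the uncertainty principle.

Calculate the product ΔxΔp:
ΔxΔp = (1.930e-09 m) × (4.077e-26 kg·m/s)
ΔxΔp = 7.869e-35 J·s

Compare to the minimum allowed value ℏ/2:
ℏ/2 = 5.273e-35 J·s

Since ΔxΔp = 7.869e-35 J·s ≥ 5.273e-35 J·s = ℏ/2,
the measurement satisfies the uncertainty principle.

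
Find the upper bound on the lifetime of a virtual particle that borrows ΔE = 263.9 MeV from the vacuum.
1.247 ys

Using the energy-time uncertainty principle:
ΔEΔt ≥ ℏ/2

For a virtual particle borrowing energy ΔE, the maximum lifetime is:
Δt_max = ℏ/(2ΔE)

Converting energy:
ΔE = 263.9 MeV = 4.228e-11 J

Δt_max = (1.055e-34 J·s) / (2 × 4.228e-11 J)
Δt_max = 1.247e-24 s = 1.247 ys

Virtual particles with higher borrowed energy exist for shorter times.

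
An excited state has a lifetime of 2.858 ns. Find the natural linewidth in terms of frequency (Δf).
27.844 MHz

Using the energy-time uncertainty principle and E = hf:
ΔEΔt ≥ ℏ/2
hΔf·Δt ≥ ℏ/2

The minimum frequency uncertainty is:
Δf = ℏ/(2hτ) = 1/(4πτ)
Δf = 1/(4π × 2.858e-09 s)
Δf = 2.784e+07 Hz = 27.844 MHz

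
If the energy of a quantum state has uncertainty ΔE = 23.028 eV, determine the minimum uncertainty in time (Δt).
14.292 as

Using the energy-time uncertainty principle:
ΔEΔt ≥ ℏ/2

The minimum uncertainty in time is:
Δt_min = ℏ/(2ΔE)
Δt_min = (1.055e-34 J·s) / (2 × 3.689e-18 J)
Δt_min = 1.429e-17 s = 14.292 as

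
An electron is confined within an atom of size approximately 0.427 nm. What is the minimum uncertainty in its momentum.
1.235 × 10^-25 kg·m/s

Using the Heisenberg uncertainty principle:
ΔxΔp ≥ ℏ/2

With Δx ≈ L = 4.270e-10 m (the confinement size):
Δp_min = ℏ/(2Δx)
Δp_min = (1.055e-34 J·s) / (2 × 4.270e-10 m)
Δp_min = 1.235e-25 kg·m/s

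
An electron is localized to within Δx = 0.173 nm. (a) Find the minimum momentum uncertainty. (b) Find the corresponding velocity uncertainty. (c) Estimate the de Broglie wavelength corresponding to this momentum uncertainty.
(a) Δp_min = 3.048 × 10^-25 kg·m/s
(b) Δv_min = 334.589 km/s
(c) λ_dB = 2.174 nm

Step-by-step:

(a) From the uncertainty principle:
Δp_min = ℏ/(2Δx) = (1.055e-34 J·s)/(2 × 1.730e-10 m) = 3.048e-25 kg·m/s

(b) The velocity uncertainty:
Δv = Δp/m = (3.048e-25 kg·m/s)/(9.109e-31 kg) = 3.346e+05 m/s = 334.589 km/s

(c) The de Broglie wavelength for this momentum:
λ = h/p = (6.626e-34 J·s)/(3.048e-25 kg·m/s) = 2.174e-09 m = 2.174 nm

Note: The de Broglie wavelength is comparable to the localization size, as expected from wave-particle duality.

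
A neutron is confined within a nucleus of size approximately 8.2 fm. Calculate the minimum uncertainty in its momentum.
6.430 × 10^-21 kg·m/s

Using the Heisenberg uncertainty principle:
ΔxΔp ≥ ℏ/2

With Δx ≈ L = 8.200e-15 m (the confinement size):
Δp_min = ℏ/(2Δx)
Δp_min = (1.055e-34 J·s) / (2 × 8.200e-15 m)
Δp_min = 6.430e-21 kg·m/s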